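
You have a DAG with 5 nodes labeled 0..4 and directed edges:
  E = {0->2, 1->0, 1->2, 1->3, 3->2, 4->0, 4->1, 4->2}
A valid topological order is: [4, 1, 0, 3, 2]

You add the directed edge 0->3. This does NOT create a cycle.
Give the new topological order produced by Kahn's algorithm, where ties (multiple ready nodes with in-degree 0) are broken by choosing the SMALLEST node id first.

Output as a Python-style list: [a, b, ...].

Answer: [4, 1, 0, 3, 2]

Derivation:
Old toposort: [4, 1, 0, 3, 2]
Added edge: 0->3
Position of 0 (2) < position of 3 (3). Old order still valid.
Run Kahn's algorithm (break ties by smallest node id):
  initial in-degrees: [2, 1, 4, 2, 0]
  ready (indeg=0): [4]
  pop 4: indeg[0]->1; indeg[1]->0; indeg[2]->3 | ready=[1] | order so far=[4]
  pop 1: indeg[0]->0; indeg[2]->2; indeg[3]->1 | ready=[0] | order so far=[4, 1]
  pop 0: indeg[2]->1; indeg[3]->0 | ready=[3] | order so far=[4, 1, 0]
  pop 3: indeg[2]->0 | ready=[2] | order so far=[4, 1, 0, 3]
  pop 2: no out-edges | ready=[] | order so far=[4, 1, 0, 3, 2]
  Result: [4, 1, 0, 3, 2]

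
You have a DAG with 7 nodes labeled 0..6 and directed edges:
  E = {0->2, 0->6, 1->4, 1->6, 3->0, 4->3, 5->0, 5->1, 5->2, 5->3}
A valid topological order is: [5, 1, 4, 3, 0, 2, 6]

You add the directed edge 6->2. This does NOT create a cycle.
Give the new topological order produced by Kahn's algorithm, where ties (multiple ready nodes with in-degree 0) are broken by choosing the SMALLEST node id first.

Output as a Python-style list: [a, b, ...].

Old toposort: [5, 1, 4, 3, 0, 2, 6]
Added edge: 6->2
Position of 6 (6) > position of 2 (5). Must reorder: 6 must now come before 2.
Run Kahn's algorithm (break ties by smallest node id):
  initial in-degrees: [2, 1, 3, 2, 1, 0, 2]
  ready (indeg=0): [5]
  pop 5: indeg[0]->1; indeg[1]->0; indeg[2]->2; indeg[3]->1 | ready=[1] | order so far=[5]
  pop 1: indeg[4]->0; indeg[6]->1 | ready=[4] | order so far=[5, 1]
  pop 4: indeg[3]->0 | ready=[3] | order so far=[5, 1, 4]
  pop 3: indeg[0]->0 | ready=[0] | order so far=[5, 1, 4, 3]
  pop 0: indeg[2]->1; indeg[6]->0 | ready=[6] | order so far=[5, 1, 4, 3, 0]
  pop 6: indeg[2]->0 | ready=[2] | order so far=[5, 1, 4, 3, 0, 6]
  pop 2: no out-edges | ready=[] | order so far=[5, 1, 4, 3, 0, 6, 2]
  Result: [5, 1, 4, 3, 0, 6, 2]

Answer: [5, 1, 4, 3, 0, 6, 2]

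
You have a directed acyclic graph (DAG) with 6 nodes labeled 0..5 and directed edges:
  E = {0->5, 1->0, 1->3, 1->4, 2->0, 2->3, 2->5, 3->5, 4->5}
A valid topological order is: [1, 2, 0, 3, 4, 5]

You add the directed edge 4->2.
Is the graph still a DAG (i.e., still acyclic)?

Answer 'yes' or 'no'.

Answer: yes

Derivation:
Given toposort: [1, 2, 0, 3, 4, 5]
Position of 4: index 4; position of 2: index 1
New edge 4->2: backward (u after v in old order)
Backward edge: old toposort is now invalid. Check if this creates a cycle.
Does 2 already reach 4? Reachable from 2: [0, 2, 3, 5]. NO -> still a DAG (reorder needed).
Still a DAG? yes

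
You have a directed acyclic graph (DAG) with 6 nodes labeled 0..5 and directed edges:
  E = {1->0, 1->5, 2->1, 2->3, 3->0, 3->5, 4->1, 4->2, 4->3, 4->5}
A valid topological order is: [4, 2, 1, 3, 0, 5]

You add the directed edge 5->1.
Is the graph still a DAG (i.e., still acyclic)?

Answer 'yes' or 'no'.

Given toposort: [4, 2, 1, 3, 0, 5]
Position of 5: index 5; position of 1: index 2
New edge 5->1: backward (u after v in old order)
Backward edge: old toposort is now invalid. Check if this creates a cycle.
Does 1 already reach 5? Reachable from 1: [0, 1, 5]. YES -> cycle!
Still a DAG? no

Answer: no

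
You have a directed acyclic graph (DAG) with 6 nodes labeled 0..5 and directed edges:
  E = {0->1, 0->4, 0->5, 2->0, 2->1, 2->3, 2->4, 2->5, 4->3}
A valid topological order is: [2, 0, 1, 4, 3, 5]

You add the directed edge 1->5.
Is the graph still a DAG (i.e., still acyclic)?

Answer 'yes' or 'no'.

Given toposort: [2, 0, 1, 4, 3, 5]
Position of 1: index 2; position of 5: index 5
New edge 1->5: forward
Forward edge: respects the existing order. Still a DAG, same toposort still valid.
Still a DAG? yes

Answer: yes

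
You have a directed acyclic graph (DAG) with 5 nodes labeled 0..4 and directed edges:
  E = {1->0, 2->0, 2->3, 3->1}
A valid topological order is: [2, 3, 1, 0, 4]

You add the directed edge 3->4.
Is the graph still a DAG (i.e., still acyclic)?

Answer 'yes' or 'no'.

Given toposort: [2, 3, 1, 0, 4]
Position of 3: index 1; position of 4: index 4
New edge 3->4: forward
Forward edge: respects the existing order. Still a DAG, same toposort still valid.
Still a DAG? yes

Answer: yes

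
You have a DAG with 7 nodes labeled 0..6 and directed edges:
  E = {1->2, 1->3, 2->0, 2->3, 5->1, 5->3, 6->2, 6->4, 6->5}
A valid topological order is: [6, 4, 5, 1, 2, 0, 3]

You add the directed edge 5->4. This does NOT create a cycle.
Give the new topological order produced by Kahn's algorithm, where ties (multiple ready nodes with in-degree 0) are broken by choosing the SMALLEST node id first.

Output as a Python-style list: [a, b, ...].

Answer: [6, 5, 1, 2, 0, 3, 4]

Derivation:
Old toposort: [6, 4, 5, 1, 2, 0, 3]
Added edge: 5->4
Position of 5 (2) > position of 4 (1). Must reorder: 5 must now come before 4.
Run Kahn's algorithm (break ties by smallest node id):
  initial in-degrees: [1, 1, 2, 3, 2, 1, 0]
  ready (indeg=0): [6]
  pop 6: indeg[2]->1; indeg[4]->1; indeg[5]->0 | ready=[5] | order so far=[6]
  pop 5: indeg[1]->0; indeg[3]->2; indeg[4]->0 | ready=[1, 4] | order so far=[6, 5]
  pop 1: indeg[2]->0; indeg[3]->1 | ready=[2, 4] | order so far=[6, 5, 1]
  pop 2: indeg[0]->0; indeg[3]->0 | ready=[0, 3, 4] | order so far=[6, 5, 1, 2]
  pop 0: no out-edges | ready=[3, 4] | order so far=[6, 5, 1, 2, 0]
  pop 3: no out-edges | ready=[4] | order so far=[6, 5, 1, 2, 0, 3]
  pop 4: no out-edges | ready=[] | order so far=[6, 5, 1, 2, 0, 3, 4]
  Result: [6, 5, 1, 2, 0, 3, 4]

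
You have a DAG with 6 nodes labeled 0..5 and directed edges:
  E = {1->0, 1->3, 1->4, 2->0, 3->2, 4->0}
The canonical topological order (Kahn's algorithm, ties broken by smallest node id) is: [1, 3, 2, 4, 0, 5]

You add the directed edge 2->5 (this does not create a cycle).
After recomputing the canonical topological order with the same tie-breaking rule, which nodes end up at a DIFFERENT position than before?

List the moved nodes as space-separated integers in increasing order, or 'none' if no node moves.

Answer: none

Derivation:
Old toposort: [1, 3, 2, 4, 0, 5]
Added edge 2->5
Recompute Kahn (smallest-id tiebreak):
  initial in-degrees: [3, 0, 1, 1, 1, 1]
  ready (indeg=0): [1]
  pop 1: indeg[0]->2; indeg[3]->0; indeg[4]->0 | ready=[3, 4] | order so far=[1]
  pop 3: indeg[2]->0 | ready=[2, 4] | order so far=[1, 3]
  pop 2: indeg[0]->1; indeg[5]->0 | ready=[4, 5] | order so far=[1, 3, 2]
  pop 4: indeg[0]->0 | ready=[0, 5] | order so far=[1, 3, 2, 4]
  pop 0: no out-edges | ready=[5] | order so far=[1, 3, 2, 4, 0]
  pop 5: no out-edges | ready=[] | order so far=[1, 3, 2, 4, 0, 5]
New canonical toposort: [1, 3, 2, 4, 0, 5]
Compare positions:
  Node 0: index 4 -> 4 (same)
  Node 1: index 0 -> 0 (same)
  Node 2: index 2 -> 2 (same)
  Node 3: index 1 -> 1 (same)
  Node 4: index 3 -> 3 (same)
  Node 5: index 5 -> 5 (same)
Nodes that changed position: none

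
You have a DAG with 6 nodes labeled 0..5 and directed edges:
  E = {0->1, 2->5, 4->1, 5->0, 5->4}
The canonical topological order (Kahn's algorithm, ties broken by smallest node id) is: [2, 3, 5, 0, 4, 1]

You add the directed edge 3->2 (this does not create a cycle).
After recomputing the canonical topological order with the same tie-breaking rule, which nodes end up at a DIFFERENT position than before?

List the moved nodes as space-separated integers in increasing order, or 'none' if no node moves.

Answer: 2 3

Derivation:
Old toposort: [2, 3, 5, 0, 4, 1]
Added edge 3->2
Recompute Kahn (smallest-id tiebreak):
  initial in-degrees: [1, 2, 1, 0, 1, 1]
  ready (indeg=0): [3]
  pop 3: indeg[2]->0 | ready=[2] | order so far=[3]
  pop 2: indeg[5]->0 | ready=[5] | order so far=[3, 2]
  pop 5: indeg[0]->0; indeg[4]->0 | ready=[0, 4] | order so far=[3, 2, 5]
  pop 0: indeg[1]->1 | ready=[4] | order so far=[3, 2, 5, 0]
  pop 4: indeg[1]->0 | ready=[1] | order so far=[3, 2, 5, 0, 4]
  pop 1: no out-edges | ready=[] | order so far=[3, 2, 5, 0, 4, 1]
New canonical toposort: [3, 2, 5, 0, 4, 1]
Compare positions:
  Node 0: index 3 -> 3 (same)
  Node 1: index 5 -> 5 (same)
  Node 2: index 0 -> 1 (moved)
  Node 3: index 1 -> 0 (moved)
  Node 4: index 4 -> 4 (same)
  Node 5: index 2 -> 2 (same)
Nodes that changed position: 2 3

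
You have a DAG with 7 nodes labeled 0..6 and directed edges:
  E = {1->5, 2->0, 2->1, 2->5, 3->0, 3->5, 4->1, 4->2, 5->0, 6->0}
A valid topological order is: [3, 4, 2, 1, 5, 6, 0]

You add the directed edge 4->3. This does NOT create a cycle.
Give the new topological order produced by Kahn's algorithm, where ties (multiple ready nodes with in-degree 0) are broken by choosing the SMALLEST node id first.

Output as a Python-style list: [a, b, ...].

Answer: [4, 2, 1, 3, 5, 6, 0]

Derivation:
Old toposort: [3, 4, 2, 1, 5, 6, 0]
Added edge: 4->3
Position of 4 (1) > position of 3 (0). Must reorder: 4 must now come before 3.
Run Kahn's algorithm (break ties by smallest node id):
  initial in-degrees: [4, 2, 1, 1, 0, 3, 0]
  ready (indeg=0): [4, 6]
  pop 4: indeg[1]->1; indeg[2]->0; indeg[3]->0 | ready=[2, 3, 6] | order so far=[4]
  pop 2: indeg[0]->3; indeg[1]->0; indeg[5]->2 | ready=[1, 3, 6] | order so far=[4, 2]
  pop 1: indeg[5]->1 | ready=[3, 6] | order so far=[4, 2, 1]
  pop 3: indeg[0]->2; indeg[5]->0 | ready=[5, 6] | order so far=[4, 2, 1, 3]
  pop 5: indeg[0]->1 | ready=[6] | order so far=[4, 2, 1, 3, 5]
  pop 6: indeg[0]->0 | ready=[0] | order so far=[4, 2, 1, 3, 5, 6]
  pop 0: no out-edges | ready=[] | order so far=[4, 2, 1, 3, 5, 6, 0]
  Result: [4, 2, 1, 3, 5, 6, 0]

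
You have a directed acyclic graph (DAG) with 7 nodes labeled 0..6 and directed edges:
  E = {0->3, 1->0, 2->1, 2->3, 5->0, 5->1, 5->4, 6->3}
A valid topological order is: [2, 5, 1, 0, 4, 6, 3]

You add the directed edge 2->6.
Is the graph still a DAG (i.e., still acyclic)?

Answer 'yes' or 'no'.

Given toposort: [2, 5, 1, 0, 4, 6, 3]
Position of 2: index 0; position of 6: index 5
New edge 2->6: forward
Forward edge: respects the existing order. Still a DAG, same toposort still valid.
Still a DAG? yes

Answer: yes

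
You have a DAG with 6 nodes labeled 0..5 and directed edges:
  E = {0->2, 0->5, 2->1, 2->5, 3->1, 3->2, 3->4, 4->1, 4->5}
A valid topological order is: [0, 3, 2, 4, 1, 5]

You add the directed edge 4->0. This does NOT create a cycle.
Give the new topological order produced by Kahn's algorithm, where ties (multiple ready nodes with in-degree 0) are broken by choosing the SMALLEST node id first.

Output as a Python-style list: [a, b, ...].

Old toposort: [0, 3, 2, 4, 1, 5]
Added edge: 4->0
Position of 4 (3) > position of 0 (0). Must reorder: 4 must now come before 0.
Run Kahn's algorithm (break ties by smallest node id):
  initial in-degrees: [1, 3, 2, 0, 1, 3]
  ready (indeg=0): [3]
  pop 3: indeg[1]->2; indeg[2]->1; indeg[4]->0 | ready=[4] | order so far=[3]
  pop 4: indeg[0]->0; indeg[1]->1; indeg[5]->2 | ready=[0] | order so far=[3, 4]
  pop 0: indeg[2]->0; indeg[5]->1 | ready=[2] | order so far=[3, 4, 0]
  pop 2: indeg[1]->0; indeg[5]->0 | ready=[1, 5] | order so far=[3, 4, 0, 2]
  pop 1: no out-edges | ready=[5] | order so far=[3, 4, 0, 2, 1]
  pop 5: no out-edges | ready=[] | order so far=[3, 4, 0, 2, 1, 5]
  Result: [3, 4, 0, 2, 1, 5]

Answer: [3, 4, 0, 2, 1, 5]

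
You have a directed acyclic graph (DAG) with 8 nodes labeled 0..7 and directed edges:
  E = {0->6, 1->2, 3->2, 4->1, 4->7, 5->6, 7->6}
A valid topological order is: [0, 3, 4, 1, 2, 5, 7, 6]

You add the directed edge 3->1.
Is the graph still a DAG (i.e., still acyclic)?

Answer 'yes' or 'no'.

Given toposort: [0, 3, 4, 1, 2, 5, 7, 6]
Position of 3: index 1; position of 1: index 3
New edge 3->1: forward
Forward edge: respects the existing order. Still a DAG, same toposort still valid.
Still a DAG? yes

Answer: yes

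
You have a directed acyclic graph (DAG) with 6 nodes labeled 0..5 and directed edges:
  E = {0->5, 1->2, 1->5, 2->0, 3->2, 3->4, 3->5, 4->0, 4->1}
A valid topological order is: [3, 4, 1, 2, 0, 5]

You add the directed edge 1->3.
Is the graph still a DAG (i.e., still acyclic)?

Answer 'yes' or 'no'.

Given toposort: [3, 4, 1, 2, 0, 5]
Position of 1: index 2; position of 3: index 0
New edge 1->3: backward (u after v in old order)
Backward edge: old toposort is now invalid. Check if this creates a cycle.
Does 3 already reach 1? Reachable from 3: [0, 1, 2, 3, 4, 5]. YES -> cycle!
Still a DAG? no

Answer: no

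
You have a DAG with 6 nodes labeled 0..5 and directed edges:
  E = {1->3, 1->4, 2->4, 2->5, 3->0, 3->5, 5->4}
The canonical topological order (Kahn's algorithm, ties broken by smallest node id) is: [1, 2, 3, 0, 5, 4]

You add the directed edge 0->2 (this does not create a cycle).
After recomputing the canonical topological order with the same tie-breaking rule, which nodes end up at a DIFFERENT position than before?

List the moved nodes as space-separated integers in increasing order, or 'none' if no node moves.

Old toposort: [1, 2, 3, 0, 5, 4]
Added edge 0->2
Recompute Kahn (smallest-id tiebreak):
  initial in-degrees: [1, 0, 1, 1, 3, 2]
  ready (indeg=0): [1]
  pop 1: indeg[3]->0; indeg[4]->2 | ready=[3] | order so far=[1]
  pop 3: indeg[0]->0; indeg[5]->1 | ready=[0] | order so far=[1, 3]
  pop 0: indeg[2]->0 | ready=[2] | order so far=[1, 3, 0]
  pop 2: indeg[4]->1; indeg[5]->0 | ready=[5] | order so far=[1, 3, 0, 2]
  pop 5: indeg[4]->0 | ready=[4] | order so far=[1, 3, 0, 2, 5]
  pop 4: no out-edges | ready=[] | order so far=[1, 3, 0, 2, 5, 4]
New canonical toposort: [1, 3, 0, 2, 5, 4]
Compare positions:
  Node 0: index 3 -> 2 (moved)
  Node 1: index 0 -> 0 (same)
  Node 2: index 1 -> 3 (moved)
  Node 3: index 2 -> 1 (moved)
  Node 4: index 5 -> 5 (same)
  Node 5: index 4 -> 4 (same)
Nodes that changed position: 0 2 3

Answer: 0 2 3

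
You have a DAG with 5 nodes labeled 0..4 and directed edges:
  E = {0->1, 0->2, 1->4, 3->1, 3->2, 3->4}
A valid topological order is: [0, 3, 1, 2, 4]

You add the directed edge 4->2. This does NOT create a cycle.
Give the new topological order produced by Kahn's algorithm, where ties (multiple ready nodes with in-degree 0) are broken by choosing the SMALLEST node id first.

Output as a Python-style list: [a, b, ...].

Answer: [0, 3, 1, 4, 2]

Derivation:
Old toposort: [0, 3, 1, 2, 4]
Added edge: 4->2
Position of 4 (4) > position of 2 (3). Must reorder: 4 must now come before 2.
Run Kahn's algorithm (break ties by smallest node id):
  initial in-degrees: [0, 2, 3, 0, 2]
  ready (indeg=0): [0, 3]
  pop 0: indeg[1]->1; indeg[2]->2 | ready=[3] | order so far=[0]
  pop 3: indeg[1]->0; indeg[2]->1; indeg[4]->1 | ready=[1] | order so far=[0, 3]
  pop 1: indeg[4]->0 | ready=[4] | order so far=[0, 3, 1]
  pop 4: indeg[2]->0 | ready=[2] | order so far=[0, 3, 1, 4]
  pop 2: no out-edges | ready=[] | order so far=[0, 3, 1, 4, 2]
  Result: [0, 3, 1, 4, 2]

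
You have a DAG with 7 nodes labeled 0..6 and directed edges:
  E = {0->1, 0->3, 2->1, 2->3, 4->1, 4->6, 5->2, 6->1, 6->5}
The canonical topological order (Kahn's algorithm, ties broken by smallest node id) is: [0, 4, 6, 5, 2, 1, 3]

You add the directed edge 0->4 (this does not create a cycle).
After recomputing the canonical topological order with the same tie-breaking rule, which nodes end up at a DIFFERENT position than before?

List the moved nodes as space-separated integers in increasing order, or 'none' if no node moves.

Answer: none

Derivation:
Old toposort: [0, 4, 6, 5, 2, 1, 3]
Added edge 0->4
Recompute Kahn (smallest-id tiebreak):
  initial in-degrees: [0, 4, 1, 2, 1, 1, 1]
  ready (indeg=0): [0]
  pop 0: indeg[1]->3; indeg[3]->1; indeg[4]->0 | ready=[4] | order so far=[0]
  pop 4: indeg[1]->2; indeg[6]->0 | ready=[6] | order so far=[0, 4]
  pop 6: indeg[1]->1; indeg[5]->0 | ready=[5] | order so far=[0, 4, 6]
  pop 5: indeg[2]->0 | ready=[2] | order so far=[0, 4, 6, 5]
  pop 2: indeg[1]->0; indeg[3]->0 | ready=[1, 3] | order so far=[0, 4, 6, 5, 2]
  pop 1: no out-edges | ready=[3] | order so far=[0, 4, 6, 5, 2, 1]
  pop 3: no out-edges | ready=[] | order so far=[0, 4, 6, 5, 2, 1, 3]
New canonical toposort: [0, 4, 6, 5, 2, 1, 3]
Compare positions:
  Node 0: index 0 -> 0 (same)
  Node 1: index 5 -> 5 (same)
  Node 2: index 4 -> 4 (same)
  Node 3: index 6 -> 6 (same)
  Node 4: index 1 -> 1 (same)
  Node 5: index 3 -> 3 (same)
  Node 6: index 2 -> 2 (same)
Nodes that changed position: none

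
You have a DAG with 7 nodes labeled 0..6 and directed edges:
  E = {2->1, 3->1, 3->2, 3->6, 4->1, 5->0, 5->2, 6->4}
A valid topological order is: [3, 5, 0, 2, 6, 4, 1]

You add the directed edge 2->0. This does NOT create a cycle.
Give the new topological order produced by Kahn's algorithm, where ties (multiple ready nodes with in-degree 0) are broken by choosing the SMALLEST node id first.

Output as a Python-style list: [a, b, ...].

Answer: [3, 5, 2, 0, 6, 4, 1]

Derivation:
Old toposort: [3, 5, 0, 2, 6, 4, 1]
Added edge: 2->0
Position of 2 (3) > position of 0 (2). Must reorder: 2 must now come before 0.
Run Kahn's algorithm (break ties by smallest node id):
  initial in-degrees: [2, 3, 2, 0, 1, 0, 1]
  ready (indeg=0): [3, 5]
  pop 3: indeg[1]->2; indeg[2]->1; indeg[6]->0 | ready=[5, 6] | order so far=[3]
  pop 5: indeg[0]->1; indeg[2]->0 | ready=[2, 6] | order so far=[3, 5]
  pop 2: indeg[0]->0; indeg[1]->1 | ready=[0, 6] | order so far=[3, 5, 2]
  pop 0: no out-edges | ready=[6] | order so far=[3, 5, 2, 0]
  pop 6: indeg[4]->0 | ready=[4] | order so far=[3, 5, 2, 0, 6]
  pop 4: indeg[1]->0 | ready=[1] | order so far=[3, 5, 2, 0, 6, 4]
  pop 1: no out-edges | ready=[] | order so far=[3, 5, 2, 0, 6, 4, 1]
  Result: [3, 5, 2, 0, 6, 4, 1]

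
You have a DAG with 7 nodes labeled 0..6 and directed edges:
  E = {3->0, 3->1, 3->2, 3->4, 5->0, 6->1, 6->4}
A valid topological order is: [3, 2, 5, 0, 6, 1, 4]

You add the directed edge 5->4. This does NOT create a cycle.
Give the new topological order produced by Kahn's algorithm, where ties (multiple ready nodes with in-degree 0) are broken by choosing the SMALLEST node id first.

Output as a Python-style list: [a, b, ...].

Answer: [3, 2, 5, 0, 6, 1, 4]

Derivation:
Old toposort: [3, 2, 5, 0, 6, 1, 4]
Added edge: 5->4
Position of 5 (2) < position of 4 (6). Old order still valid.
Run Kahn's algorithm (break ties by smallest node id):
  initial in-degrees: [2, 2, 1, 0, 3, 0, 0]
  ready (indeg=0): [3, 5, 6]
  pop 3: indeg[0]->1; indeg[1]->1; indeg[2]->0; indeg[4]->2 | ready=[2, 5, 6] | order so far=[3]
  pop 2: no out-edges | ready=[5, 6] | order so far=[3, 2]
  pop 5: indeg[0]->0; indeg[4]->1 | ready=[0, 6] | order so far=[3, 2, 5]
  pop 0: no out-edges | ready=[6] | order so far=[3, 2, 5, 0]
  pop 6: indeg[1]->0; indeg[4]->0 | ready=[1, 4] | order so far=[3, 2, 5, 0, 6]
  pop 1: no out-edges | ready=[4] | order so far=[3, 2, 5, 0, 6, 1]
  pop 4: no out-edges | ready=[] | order so far=[3, 2, 5, 0, 6, 1, 4]
  Result: [3, 2, 5, 0, 6, 1, 4]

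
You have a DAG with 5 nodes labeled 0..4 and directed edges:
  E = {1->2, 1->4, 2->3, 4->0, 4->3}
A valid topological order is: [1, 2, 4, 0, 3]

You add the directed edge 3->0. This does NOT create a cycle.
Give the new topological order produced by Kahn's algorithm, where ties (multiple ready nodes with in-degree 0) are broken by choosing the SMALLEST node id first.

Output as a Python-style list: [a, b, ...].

Old toposort: [1, 2, 4, 0, 3]
Added edge: 3->0
Position of 3 (4) > position of 0 (3). Must reorder: 3 must now come before 0.
Run Kahn's algorithm (break ties by smallest node id):
  initial in-degrees: [2, 0, 1, 2, 1]
  ready (indeg=0): [1]
  pop 1: indeg[2]->0; indeg[4]->0 | ready=[2, 4] | order so far=[1]
  pop 2: indeg[3]->1 | ready=[4] | order so far=[1, 2]
  pop 4: indeg[0]->1; indeg[3]->0 | ready=[3] | order so far=[1, 2, 4]
  pop 3: indeg[0]->0 | ready=[0] | order so far=[1, 2, 4, 3]
  pop 0: no out-edges | ready=[] | order so far=[1, 2, 4, 3, 0]
  Result: [1, 2, 4, 3, 0]

Answer: [1, 2, 4, 3, 0]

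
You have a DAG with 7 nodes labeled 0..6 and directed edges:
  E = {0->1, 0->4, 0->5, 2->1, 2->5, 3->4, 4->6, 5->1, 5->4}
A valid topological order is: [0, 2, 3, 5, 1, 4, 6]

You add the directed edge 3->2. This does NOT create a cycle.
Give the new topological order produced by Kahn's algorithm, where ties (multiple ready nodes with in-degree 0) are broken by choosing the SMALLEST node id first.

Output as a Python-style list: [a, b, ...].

Answer: [0, 3, 2, 5, 1, 4, 6]

Derivation:
Old toposort: [0, 2, 3, 5, 1, 4, 6]
Added edge: 3->2
Position of 3 (2) > position of 2 (1). Must reorder: 3 must now come before 2.
Run Kahn's algorithm (break ties by smallest node id):
  initial in-degrees: [0, 3, 1, 0, 3, 2, 1]
  ready (indeg=0): [0, 3]
  pop 0: indeg[1]->2; indeg[4]->2; indeg[5]->1 | ready=[3] | order so far=[0]
  pop 3: indeg[2]->0; indeg[4]->1 | ready=[2] | order so far=[0, 3]
  pop 2: indeg[1]->1; indeg[5]->0 | ready=[5] | order so far=[0, 3, 2]
  pop 5: indeg[1]->0; indeg[4]->0 | ready=[1, 4] | order so far=[0, 3, 2, 5]
  pop 1: no out-edges | ready=[4] | order so far=[0, 3, 2, 5, 1]
  pop 4: indeg[6]->0 | ready=[6] | order so far=[0, 3, 2, 5, 1, 4]
  pop 6: no out-edges | ready=[] | order so far=[0, 3, 2, 5, 1, 4, 6]
  Result: [0, 3, 2, 5, 1, 4, 6]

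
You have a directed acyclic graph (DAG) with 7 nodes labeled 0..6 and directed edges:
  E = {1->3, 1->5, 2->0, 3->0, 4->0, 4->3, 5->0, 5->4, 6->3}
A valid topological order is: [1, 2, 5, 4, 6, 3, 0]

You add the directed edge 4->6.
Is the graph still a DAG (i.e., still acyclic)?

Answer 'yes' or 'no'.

Given toposort: [1, 2, 5, 4, 6, 3, 0]
Position of 4: index 3; position of 6: index 4
New edge 4->6: forward
Forward edge: respects the existing order. Still a DAG, same toposort still valid.
Still a DAG? yes

Answer: yes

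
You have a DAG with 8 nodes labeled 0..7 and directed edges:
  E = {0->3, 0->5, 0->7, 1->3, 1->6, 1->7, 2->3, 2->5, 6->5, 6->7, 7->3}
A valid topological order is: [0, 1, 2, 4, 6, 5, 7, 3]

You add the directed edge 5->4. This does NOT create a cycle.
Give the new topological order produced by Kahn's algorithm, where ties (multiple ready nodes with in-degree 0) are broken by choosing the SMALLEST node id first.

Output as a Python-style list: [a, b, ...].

Answer: [0, 1, 2, 6, 5, 4, 7, 3]

Derivation:
Old toposort: [0, 1, 2, 4, 6, 5, 7, 3]
Added edge: 5->4
Position of 5 (5) > position of 4 (3). Must reorder: 5 must now come before 4.
Run Kahn's algorithm (break ties by smallest node id):
  initial in-degrees: [0, 0, 0, 4, 1, 3, 1, 3]
  ready (indeg=0): [0, 1, 2]
  pop 0: indeg[3]->3; indeg[5]->2; indeg[7]->2 | ready=[1, 2] | order so far=[0]
  pop 1: indeg[3]->2; indeg[6]->0; indeg[7]->1 | ready=[2, 6] | order so far=[0, 1]
  pop 2: indeg[3]->1; indeg[5]->1 | ready=[6] | order so far=[0, 1, 2]
  pop 6: indeg[5]->0; indeg[7]->0 | ready=[5, 7] | order so far=[0, 1, 2, 6]
  pop 5: indeg[4]->0 | ready=[4, 7] | order so far=[0, 1, 2, 6, 5]
  pop 4: no out-edges | ready=[7] | order so far=[0, 1, 2, 6, 5, 4]
  pop 7: indeg[3]->0 | ready=[3] | order so far=[0, 1, 2, 6, 5, 4, 7]
  pop 3: no out-edges | ready=[] | order so far=[0, 1, 2, 6, 5, 4, 7, 3]
  Result: [0, 1, 2, 6, 5, 4, 7, 3]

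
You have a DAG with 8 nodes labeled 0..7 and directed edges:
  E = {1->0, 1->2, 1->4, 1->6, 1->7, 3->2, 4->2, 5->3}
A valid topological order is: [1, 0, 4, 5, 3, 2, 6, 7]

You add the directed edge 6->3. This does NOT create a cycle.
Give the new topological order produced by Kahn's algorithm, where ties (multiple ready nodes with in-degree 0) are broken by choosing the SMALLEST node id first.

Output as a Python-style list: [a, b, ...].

Old toposort: [1, 0, 4, 5, 3, 2, 6, 7]
Added edge: 6->3
Position of 6 (6) > position of 3 (4). Must reorder: 6 must now come before 3.
Run Kahn's algorithm (break ties by smallest node id):
  initial in-degrees: [1, 0, 3, 2, 1, 0, 1, 1]
  ready (indeg=0): [1, 5]
  pop 1: indeg[0]->0; indeg[2]->2; indeg[4]->0; indeg[6]->0; indeg[7]->0 | ready=[0, 4, 5, 6, 7] | order so far=[1]
  pop 0: no out-edges | ready=[4, 5, 6, 7] | order so far=[1, 0]
  pop 4: indeg[2]->1 | ready=[5, 6, 7] | order so far=[1, 0, 4]
  pop 5: indeg[3]->1 | ready=[6, 7] | order so far=[1, 0, 4, 5]
  pop 6: indeg[3]->0 | ready=[3, 7] | order so far=[1, 0, 4, 5, 6]
  pop 3: indeg[2]->0 | ready=[2, 7] | order so far=[1, 0, 4, 5, 6, 3]
  pop 2: no out-edges | ready=[7] | order so far=[1, 0, 4, 5, 6, 3, 2]
  pop 7: no out-edges | ready=[] | order so far=[1, 0, 4, 5, 6, 3, 2, 7]
  Result: [1, 0, 4, 5, 6, 3, 2, 7]

Answer: [1, 0, 4, 5, 6, 3, 2, 7]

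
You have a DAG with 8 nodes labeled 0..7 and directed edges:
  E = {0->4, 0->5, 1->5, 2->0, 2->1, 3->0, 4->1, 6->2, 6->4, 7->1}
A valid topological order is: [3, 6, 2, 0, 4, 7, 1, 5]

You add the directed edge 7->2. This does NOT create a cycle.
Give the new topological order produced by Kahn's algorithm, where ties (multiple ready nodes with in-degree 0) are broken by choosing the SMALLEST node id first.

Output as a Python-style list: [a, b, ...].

Old toposort: [3, 6, 2, 0, 4, 7, 1, 5]
Added edge: 7->2
Position of 7 (5) > position of 2 (2). Must reorder: 7 must now come before 2.
Run Kahn's algorithm (break ties by smallest node id):
  initial in-degrees: [2, 3, 2, 0, 2, 2, 0, 0]
  ready (indeg=0): [3, 6, 7]
  pop 3: indeg[0]->1 | ready=[6, 7] | order so far=[3]
  pop 6: indeg[2]->1; indeg[4]->1 | ready=[7] | order so far=[3, 6]
  pop 7: indeg[1]->2; indeg[2]->0 | ready=[2] | order so far=[3, 6, 7]
  pop 2: indeg[0]->0; indeg[1]->1 | ready=[0] | order so far=[3, 6, 7, 2]
  pop 0: indeg[4]->0; indeg[5]->1 | ready=[4] | order so far=[3, 6, 7, 2, 0]
  pop 4: indeg[1]->0 | ready=[1] | order so far=[3, 6, 7, 2, 0, 4]
  pop 1: indeg[5]->0 | ready=[5] | order so far=[3, 6, 7, 2, 0, 4, 1]
  pop 5: no out-edges | ready=[] | order so far=[3, 6, 7, 2, 0, 4, 1, 5]
  Result: [3, 6, 7, 2, 0, 4, 1, 5]

Answer: [3, 6, 7, 2, 0, 4, 1, 5]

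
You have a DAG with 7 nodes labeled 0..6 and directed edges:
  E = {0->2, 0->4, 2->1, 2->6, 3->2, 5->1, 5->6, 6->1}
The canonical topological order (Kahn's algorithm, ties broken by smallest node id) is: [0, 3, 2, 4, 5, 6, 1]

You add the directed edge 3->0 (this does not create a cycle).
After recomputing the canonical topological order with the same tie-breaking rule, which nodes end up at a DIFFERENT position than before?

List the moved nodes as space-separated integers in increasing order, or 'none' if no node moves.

Answer: 0 3

Derivation:
Old toposort: [0, 3, 2, 4, 5, 6, 1]
Added edge 3->0
Recompute Kahn (smallest-id tiebreak):
  initial in-degrees: [1, 3, 2, 0, 1, 0, 2]
  ready (indeg=0): [3, 5]
  pop 3: indeg[0]->0; indeg[2]->1 | ready=[0, 5] | order so far=[3]
  pop 0: indeg[2]->0; indeg[4]->0 | ready=[2, 4, 5] | order so far=[3, 0]
  pop 2: indeg[1]->2; indeg[6]->1 | ready=[4, 5] | order so far=[3, 0, 2]
  pop 4: no out-edges | ready=[5] | order so far=[3, 0, 2, 4]
  pop 5: indeg[1]->1; indeg[6]->0 | ready=[6] | order so far=[3, 0, 2, 4, 5]
  pop 6: indeg[1]->0 | ready=[1] | order so far=[3, 0, 2, 4, 5, 6]
  pop 1: no out-edges | ready=[] | order so far=[3, 0, 2, 4, 5, 6, 1]
New canonical toposort: [3, 0, 2, 4, 5, 6, 1]
Compare positions:
  Node 0: index 0 -> 1 (moved)
  Node 1: index 6 -> 6 (same)
  Node 2: index 2 -> 2 (same)
  Node 3: index 1 -> 0 (moved)
  Node 4: index 3 -> 3 (same)
  Node 5: index 4 -> 4 (same)
  Node 6: index 5 -> 5 (same)
Nodes that changed position: 0 3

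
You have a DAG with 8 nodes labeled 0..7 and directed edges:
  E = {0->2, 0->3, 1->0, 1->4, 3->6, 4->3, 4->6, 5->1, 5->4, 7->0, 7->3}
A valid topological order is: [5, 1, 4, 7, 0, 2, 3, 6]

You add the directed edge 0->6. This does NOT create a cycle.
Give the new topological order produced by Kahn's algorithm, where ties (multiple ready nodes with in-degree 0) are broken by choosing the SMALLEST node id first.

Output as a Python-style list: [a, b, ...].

Old toposort: [5, 1, 4, 7, 0, 2, 3, 6]
Added edge: 0->6
Position of 0 (4) < position of 6 (7). Old order still valid.
Run Kahn's algorithm (break ties by smallest node id):
  initial in-degrees: [2, 1, 1, 3, 2, 0, 3, 0]
  ready (indeg=0): [5, 7]
  pop 5: indeg[1]->0; indeg[4]->1 | ready=[1, 7] | order so far=[5]
  pop 1: indeg[0]->1; indeg[4]->0 | ready=[4, 7] | order so far=[5, 1]
  pop 4: indeg[3]->2; indeg[6]->2 | ready=[7] | order so far=[5, 1, 4]
  pop 7: indeg[0]->0; indeg[3]->1 | ready=[0] | order so far=[5, 1, 4, 7]
  pop 0: indeg[2]->0; indeg[3]->0; indeg[6]->1 | ready=[2, 3] | order so far=[5, 1, 4, 7, 0]
  pop 2: no out-edges | ready=[3] | order so far=[5, 1, 4, 7, 0, 2]
  pop 3: indeg[6]->0 | ready=[6] | order so far=[5, 1, 4, 7, 0, 2, 3]
  pop 6: no out-edges | ready=[] | order so far=[5, 1, 4, 7, 0, 2, 3, 6]
  Result: [5, 1, 4, 7, 0, 2, 3, 6]

Answer: [5, 1, 4, 7, 0, 2, 3, 6]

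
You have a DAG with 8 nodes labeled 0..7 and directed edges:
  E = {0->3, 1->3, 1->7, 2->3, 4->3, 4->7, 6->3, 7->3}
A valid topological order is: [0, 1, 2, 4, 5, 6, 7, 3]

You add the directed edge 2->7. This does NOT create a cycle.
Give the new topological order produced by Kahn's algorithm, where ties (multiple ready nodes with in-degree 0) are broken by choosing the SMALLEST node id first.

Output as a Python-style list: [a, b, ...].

Answer: [0, 1, 2, 4, 5, 6, 7, 3]

Derivation:
Old toposort: [0, 1, 2, 4, 5, 6, 7, 3]
Added edge: 2->7
Position of 2 (2) < position of 7 (6). Old order still valid.
Run Kahn's algorithm (break ties by smallest node id):
  initial in-degrees: [0, 0, 0, 6, 0, 0, 0, 3]
  ready (indeg=0): [0, 1, 2, 4, 5, 6]
  pop 0: indeg[3]->5 | ready=[1, 2, 4, 5, 6] | order so far=[0]
  pop 1: indeg[3]->4; indeg[7]->2 | ready=[2, 4, 5, 6] | order so far=[0, 1]
  pop 2: indeg[3]->3; indeg[7]->1 | ready=[4, 5, 6] | order so far=[0, 1, 2]
  pop 4: indeg[3]->2; indeg[7]->0 | ready=[5, 6, 7] | order so far=[0, 1, 2, 4]
  pop 5: no out-edges | ready=[6, 7] | order so far=[0, 1, 2, 4, 5]
  pop 6: indeg[3]->1 | ready=[7] | order so far=[0, 1, 2, 4, 5, 6]
  pop 7: indeg[3]->0 | ready=[3] | order so far=[0, 1, 2, 4, 5, 6, 7]
  pop 3: no out-edges | ready=[] | order so far=[0, 1, 2, 4, 5, 6, 7, 3]
  Result: [0, 1, 2, 4, 5, 6, 7, 3]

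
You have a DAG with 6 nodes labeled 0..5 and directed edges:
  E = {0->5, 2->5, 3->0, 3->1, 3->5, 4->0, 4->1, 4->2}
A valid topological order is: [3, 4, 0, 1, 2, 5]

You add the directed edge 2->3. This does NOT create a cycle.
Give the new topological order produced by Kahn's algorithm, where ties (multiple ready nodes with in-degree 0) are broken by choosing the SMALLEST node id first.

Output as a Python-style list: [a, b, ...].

Answer: [4, 2, 3, 0, 1, 5]

Derivation:
Old toposort: [3, 4, 0, 1, 2, 5]
Added edge: 2->3
Position of 2 (4) > position of 3 (0). Must reorder: 2 must now come before 3.
Run Kahn's algorithm (break ties by smallest node id):
  initial in-degrees: [2, 2, 1, 1, 0, 3]
  ready (indeg=0): [4]
  pop 4: indeg[0]->1; indeg[1]->1; indeg[2]->0 | ready=[2] | order so far=[4]
  pop 2: indeg[3]->0; indeg[5]->2 | ready=[3] | order so far=[4, 2]
  pop 3: indeg[0]->0; indeg[1]->0; indeg[5]->1 | ready=[0, 1] | order so far=[4, 2, 3]
  pop 0: indeg[5]->0 | ready=[1, 5] | order so far=[4, 2, 3, 0]
  pop 1: no out-edges | ready=[5] | order so far=[4, 2, 3, 0, 1]
  pop 5: no out-edges | ready=[] | order so far=[4, 2, 3, 0, 1, 5]
  Result: [4, 2, 3, 0, 1, 5]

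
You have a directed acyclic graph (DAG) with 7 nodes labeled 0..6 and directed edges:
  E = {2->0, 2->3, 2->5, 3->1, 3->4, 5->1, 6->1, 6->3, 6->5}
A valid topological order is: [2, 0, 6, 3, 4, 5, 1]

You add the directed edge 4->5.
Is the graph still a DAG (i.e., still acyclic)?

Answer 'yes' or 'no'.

Answer: yes

Derivation:
Given toposort: [2, 0, 6, 3, 4, 5, 1]
Position of 4: index 4; position of 5: index 5
New edge 4->5: forward
Forward edge: respects the existing order. Still a DAG, same toposort still valid.
Still a DAG? yes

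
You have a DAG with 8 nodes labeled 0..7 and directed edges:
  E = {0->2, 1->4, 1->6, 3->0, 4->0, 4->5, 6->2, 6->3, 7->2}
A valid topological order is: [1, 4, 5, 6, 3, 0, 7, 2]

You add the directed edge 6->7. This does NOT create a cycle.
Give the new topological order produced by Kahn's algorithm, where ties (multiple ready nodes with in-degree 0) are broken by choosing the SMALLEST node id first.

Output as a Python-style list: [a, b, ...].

Old toposort: [1, 4, 5, 6, 3, 0, 7, 2]
Added edge: 6->7
Position of 6 (3) < position of 7 (6). Old order still valid.
Run Kahn's algorithm (break ties by smallest node id):
  initial in-degrees: [2, 0, 3, 1, 1, 1, 1, 1]
  ready (indeg=0): [1]
  pop 1: indeg[4]->0; indeg[6]->0 | ready=[4, 6] | order so far=[1]
  pop 4: indeg[0]->1; indeg[5]->0 | ready=[5, 6] | order so far=[1, 4]
  pop 5: no out-edges | ready=[6] | order so far=[1, 4, 5]
  pop 6: indeg[2]->2; indeg[3]->0; indeg[7]->0 | ready=[3, 7] | order so far=[1, 4, 5, 6]
  pop 3: indeg[0]->0 | ready=[0, 7] | order so far=[1, 4, 5, 6, 3]
  pop 0: indeg[2]->1 | ready=[7] | order so far=[1, 4, 5, 6, 3, 0]
  pop 7: indeg[2]->0 | ready=[2] | order so far=[1, 4, 5, 6, 3, 0, 7]
  pop 2: no out-edges | ready=[] | order so far=[1, 4, 5, 6, 3, 0, 7, 2]
  Result: [1, 4, 5, 6, 3, 0, 7, 2]

Answer: [1, 4, 5, 6, 3, 0, 7, 2]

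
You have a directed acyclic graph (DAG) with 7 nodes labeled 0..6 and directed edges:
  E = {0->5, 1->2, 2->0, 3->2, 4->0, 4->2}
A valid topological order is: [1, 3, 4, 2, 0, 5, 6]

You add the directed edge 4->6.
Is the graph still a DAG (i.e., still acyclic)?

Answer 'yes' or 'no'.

Given toposort: [1, 3, 4, 2, 0, 5, 6]
Position of 4: index 2; position of 6: index 6
New edge 4->6: forward
Forward edge: respects the existing order. Still a DAG, same toposort still valid.
Still a DAG? yes

Answer: yes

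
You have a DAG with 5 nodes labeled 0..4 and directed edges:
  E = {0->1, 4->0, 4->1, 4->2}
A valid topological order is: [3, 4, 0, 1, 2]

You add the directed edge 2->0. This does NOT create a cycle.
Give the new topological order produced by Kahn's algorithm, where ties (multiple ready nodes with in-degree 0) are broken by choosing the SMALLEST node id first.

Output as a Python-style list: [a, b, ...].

Old toposort: [3, 4, 0, 1, 2]
Added edge: 2->0
Position of 2 (4) > position of 0 (2). Must reorder: 2 must now come before 0.
Run Kahn's algorithm (break ties by smallest node id):
  initial in-degrees: [2, 2, 1, 0, 0]
  ready (indeg=0): [3, 4]
  pop 3: no out-edges | ready=[4] | order so far=[3]
  pop 4: indeg[0]->1; indeg[1]->1; indeg[2]->0 | ready=[2] | order so far=[3, 4]
  pop 2: indeg[0]->0 | ready=[0] | order so far=[3, 4, 2]
  pop 0: indeg[1]->0 | ready=[1] | order so far=[3, 4, 2, 0]
  pop 1: no out-edges | ready=[] | order so far=[3, 4, 2, 0, 1]
  Result: [3, 4, 2, 0, 1]

Answer: [3, 4, 2, 0, 1]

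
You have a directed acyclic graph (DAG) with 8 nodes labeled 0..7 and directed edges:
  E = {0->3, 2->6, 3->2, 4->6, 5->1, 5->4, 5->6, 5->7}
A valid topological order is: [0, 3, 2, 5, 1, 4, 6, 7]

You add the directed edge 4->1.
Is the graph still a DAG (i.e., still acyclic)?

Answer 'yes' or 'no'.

Answer: yes

Derivation:
Given toposort: [0, 3, 2, 5, 1, 4, 6, 7]
Position of 4: index 5; position of 1: index 4
New edge 4->1: backward (u after v in old order)
Backward edge: old toposort is now invalid. Check if this creates a cycle.
Does 1 already reach 4? Reachable from 1: [1]. NO -> still a DAG (reorder needed).
Still a DAG? yes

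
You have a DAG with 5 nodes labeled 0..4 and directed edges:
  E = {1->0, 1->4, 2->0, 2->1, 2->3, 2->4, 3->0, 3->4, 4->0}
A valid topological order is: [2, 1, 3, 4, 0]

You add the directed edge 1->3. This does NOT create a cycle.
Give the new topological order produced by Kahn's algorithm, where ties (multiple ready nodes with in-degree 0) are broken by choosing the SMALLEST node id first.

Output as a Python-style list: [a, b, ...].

Old toposort: [2, 1, 3, 4, 0]
Added edge: 1->3
Position of 1 (1) < position of 3 (2). Old order still valid.
Run Kahn's algorithm (break ties by smallest node id):
  initial in-degrees: [4, 1, 0, 2, 3]
  ready (indeg=0): [2]
  pop 2: indeg[0]->3; indeg[1]->0; indeg[3]->1; indeg[4]->2 | ready=[1] | order so far=[2]
  pop 1: indeg[0]->2; indeg[3]->0; indeg[4]->1 | ready=[3] | order so far=[2, 1]
  pop 3: indeg[0]->1; indeg[4]->0 | ready=[4] | order so far=[2, 1, 3]
  pop 4: indeg[0]->0 | ready=[0] | order so far=[2, 1, 3, 4]
  pop 0: no out-edges | ready=[] | order so far=[2, 1, 3, 4, 0]
  Result: [2, 1, 3, 4, 0]

Answer: [2, 1, 3, 4, 0]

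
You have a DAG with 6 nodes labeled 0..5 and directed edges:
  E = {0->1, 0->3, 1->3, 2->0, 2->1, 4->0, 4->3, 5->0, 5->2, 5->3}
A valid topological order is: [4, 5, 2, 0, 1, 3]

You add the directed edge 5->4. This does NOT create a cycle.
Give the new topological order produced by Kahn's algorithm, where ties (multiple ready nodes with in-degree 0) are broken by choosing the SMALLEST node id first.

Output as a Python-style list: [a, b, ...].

Old toposort: [4, 5, 2, 0, 1, 3]
Added edge: 5->4
Position of 5 (1) > position of 4 (0). Must reorder: 5 must now come before 4.
Run Kahn's algorithm (break ties by smallest node id):
  initial in-degrees: [3, 2, 1, 4, 1, 0]
  ready (indeg=0): [5]
  pop 5: indeg[0]->2; indeg[2]->0; indeg[3]->3; indeg[4]->0 | ready=[2, 4] | order so far=[5]
  pop 2: indeg[0]->1; indeg[1]->1 | ready=[4] | order so far=[5, 2]
  pop 4: indeg[0]->0; indeg[3]->2 | ready=[0] | order so far=[5, 2, 4]
  pop 0: indeg[1]->0; indeg[3]->1 | ready=[1] | order so far=[5, 2, 4, 0]
  pop 1: indeg[3]->0 | ready=[3] | order so far=[5, 2, 4, 0, 1]
  pop 3: no out-edges | ready=[] | order so far=[5, 2, 4, 0, 1, 3]
  Result: [5, 2, 4, 0, 1, 3]

Answer: [5, 2, 4, 0, 1, 3]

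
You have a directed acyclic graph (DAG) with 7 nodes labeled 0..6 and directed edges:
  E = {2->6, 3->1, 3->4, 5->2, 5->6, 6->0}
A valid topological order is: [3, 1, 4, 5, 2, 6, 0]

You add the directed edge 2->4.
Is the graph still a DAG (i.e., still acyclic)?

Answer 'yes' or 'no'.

Answer: yes

Derivation:
Given toposort: [3, 1, 4, 5, 2, 6, 0]
Position of 2: index 4; position of 4: index 2
New edge 2->4: backward (u after v in old order)
Backward edge: old toposort is now invalid. Check if this creates a cycle.
Does 4 already reach 2? Reachable from 4: [4]. NO -> still a DAG (reorder needed).
Still a DAG? yes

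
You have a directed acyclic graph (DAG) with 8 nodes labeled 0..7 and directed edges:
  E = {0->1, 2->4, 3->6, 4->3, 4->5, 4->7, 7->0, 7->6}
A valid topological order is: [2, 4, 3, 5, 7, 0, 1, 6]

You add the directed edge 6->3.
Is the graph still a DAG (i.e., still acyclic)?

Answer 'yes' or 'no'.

Given toposort: [2, 4, 3, 5, 7, 0, 1, 6]
Position of 6: index 7; position of 3: index 2
New edge 6->3: backward (u after v in old order)
Backward edge: old toposort is now invalid. Check if this creates a cycle.
Does 3 already reach 6? Reachable from 3: [3, 6]. YES -> cycle!
Still a DAG? no

Answer: no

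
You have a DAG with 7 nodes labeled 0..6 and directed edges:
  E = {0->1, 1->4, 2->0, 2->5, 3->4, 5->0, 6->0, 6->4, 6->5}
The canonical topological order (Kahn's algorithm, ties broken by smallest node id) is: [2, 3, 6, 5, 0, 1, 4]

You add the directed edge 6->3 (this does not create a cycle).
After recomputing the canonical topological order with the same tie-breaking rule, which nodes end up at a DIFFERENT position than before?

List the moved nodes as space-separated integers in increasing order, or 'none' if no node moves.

Old toposort: [2, 3, 6, 5, 0, 1, 4]
Added edge 6->3
Recompute Kahn (smallest-id tiebreak):
  initial in-degrees: [3, 1, 0, 1, 3, 2, 0]
  ready (indeg=0): [2, 6]
  pop 2: indeg[0]->2; indeg[5]->1 | ready=[6] | order so far=[2]
  pop 6: indeg[0]->1; indeg[3]->0; indeg[4]->2; indeg[5]->0 | ready=[3, 5] | order so far=[2, 6]
  pop 3: indeg[4]->1 | ready=[5] | order so far=[2, 6, 3]
  pop 5: indeg[0]->0 | ready=[0] | order so far=[2, 6, 3, 5]
  pop 0: indeg[1]->0 | ready=[1] | order so far=[2, 6, 3, 5, 0]
  pop 1: indeg[4]->0 | ready=[4] | order so far=[2, 6, 3, 5, 0, 1]
  pop 4: no out-edges | ready=[] | order so far=[2, 6, 3, 5, 0, 1, 4]
New canonical toposort: [2, 6, 3, 5, 0, 1, 4]
Compare positions:
  Node 0: index 4 -> 4 (same)
  Node 1: index 5 -> 5 (same)
  Node 2: index 0 -> 0 (same)
  Node 3: index 1 -> 2 (moved)
  Node 4: index 6 -> 6 (same)
  Node 5: index 3 -> 3 (same)
  Node 6: index 2 -> 1 (moved)
Nodes that changed position: 3 6

Answer: 3 6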